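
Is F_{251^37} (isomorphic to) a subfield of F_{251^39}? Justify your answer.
No: F_{251^37} is not a subfield of F_{251^39}

F_{p^m} embeds in F_{p^n} iff m | n. Here 37 ∤ 39 (since 39 = 1·37 + 2 with remainder 2 ≠ 0), so F_{251^37} is not a subfield of F_{251^39}. Equivalently: if it were, the tower law would give 37 = [F_{251^37}:F_251] dividing [F_{251^39}:F_251] = 39, contradiction.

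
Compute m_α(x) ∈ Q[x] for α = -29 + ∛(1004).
m_α(x) = x^3 + 87x^2 + 2523x + 23385

Set β = α + 29 = ∛(1004), so β^3 = 1004. Then (α + 29)^3 - 1004 = 0, i.e. α is a root of g(x) = (x + 29)^3 - 1004 = x^3 + 87x^2 + 2523x + 23385. Since g(x) = h(x + 29) where h(x) = x^3 - 1004, and h is irreducible over Q (because 1004 is not a perfect cube, so h has no rational root, and a monic cubic with no rational root is irreducible), g is also irreducible (irreducibility is preserved under the substitution x → x + 29). Hence m_α(x) = x^3 + 87x^2 + 2523x + 23385.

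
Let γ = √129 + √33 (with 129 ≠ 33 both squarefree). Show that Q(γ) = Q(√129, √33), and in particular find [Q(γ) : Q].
[Q(γ) : Q] = 4 (equivalently, Q(γ) = Q(√129, √33))

Obviously Q(γ) ⊆ Q(√129, √33), and [Q(√129, √33):Q] = 4 (since 129, 33 are distinct squarefree integers > 1 with 4257 not a perfect square). To show equality we compute the minimal polynomial of γ. From γ = √129 + √33: γ^2 = 129 + 2√(4257) + 33 = 162 + 2√(4257), so γ^2 - 162 = 2√(4257); squaring, (γ^2 - 162)^2 = 4·4257, i.e. γ^4 - 324γ^2 + 26244 - 17028 = 0, i.e. γ^4 - 324γ^2 + 9216 = 0. So γ is a root of x^4 - 324x^2 + 9216. This polynomial is irreducible over Q: it has no rational root (each ±√129 ± √33 is irrational), and any factorization into two quadratics over Q would force √(4257) ∈ Q (pairing opposite roots) or √129, √33 ∈ Q (other pairings), all impossible. Hence [Q(γ):Q] = 4 = [Q(√129, √33):Q], so Q(γ) = Q(√129, √33).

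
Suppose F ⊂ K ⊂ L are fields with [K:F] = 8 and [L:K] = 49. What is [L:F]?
[L:F] = 392

The tower law says that for any tower of field extensions F ⊂ K ⊂ L with finite degrees, [L:F] = [L:K] · [K:F]. Here this gives [L:F] = 49 · 8 = 392.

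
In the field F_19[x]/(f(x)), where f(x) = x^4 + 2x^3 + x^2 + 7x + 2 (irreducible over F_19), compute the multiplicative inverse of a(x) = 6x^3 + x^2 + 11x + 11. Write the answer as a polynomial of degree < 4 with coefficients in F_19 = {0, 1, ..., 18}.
a(x)^(-1) ≡ 10x^3 + 13x^2 + 4x + 12 (mod f(x))

Since f is irreducible over F_19, F_19[x]/(f) is a field and a(x) ≠ 0 has an inverse. Apply the extended Euclidean algorithm to f(x) and a(x) in F_19[x]: f(x) = (16x + 4)·a(x) + (11x^2 + 15x + 15);  a(x) = (4x + 5)·(11x^2 + 15x + 15) + (9x + 12);  (11x^2 + 15x + 15) = (16x + 12)·(9x + 12) + (4). The last nonzero remainder is the constant 4 = gcd(f, a) in F_19. Back-substituting through the division chain expresses 4 = s(x)·a(x) + t(x)·f(x) with s(x) ≡ 2x^3 + 14x^2 + 16x + 10 (mod f), so (2x^3 + 14x^2 + 16x + 10)·a(x) ≡ 4 (mod f). Multiplying by 4^(-1) ≡ 5 in F_19 gives a(x)^(-1) ≡ 5·(2x^3 + 14x^2 + 16x + 10) ≡ 10x^3 + 13x^2 + 4x + 12 (mod f). Check: (6x^3 + x^2 + 11x + 11)·(10x^3 + 13x^2 + 4x + 12) = 3x^6 + 12x^5 + 14x^4 + 6x^3 + 9x^2 + 5x + 18 ≡ 1 (mod x^4 + 2x^3 + x^2 + 7x + 2).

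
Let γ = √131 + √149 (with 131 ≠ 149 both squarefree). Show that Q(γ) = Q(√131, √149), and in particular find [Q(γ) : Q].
[Q(γ) : Q] = 4 (equivalently, Q(γ) = Q(√131, √149))

Obviously Q(γ) ⊆ Q(√131, √149), and [Q(√131, √149):Q] = 4 (since 131, 149 are distinct squarefree integers > 1 with 19519 not a perfect square). To show equality we compute the minimal polynomial of γ. From γ = √131 + √149: γ^2 = 131 + 2√(19519) + 149 = 280 + 2√(19519), so γ^2 - 280 = 2√(19519); squaring, (γ^2 - 280)^2 = 4·19519, i.e. γ^4 - 560γ^2 + 78400 - 78076 = 0, i.e. γ^4 - 560γ^2 + 324 = 0. So γ is a root of x^4 - 560x^2 + 324. This polynomial is irreducible over Q: it has no rational root (each ±√131 ± √149 is irrational), and any factorization into two quadratics over Q would force √(19519) ∈ Q (pairing opposite roots) or √131, √149 ∈ Q (other pairings), all impossible. Hence [Q(γ):Q] = 4 = [Q(√131, √149):Q], so Q(γ) = Q(√131, √149).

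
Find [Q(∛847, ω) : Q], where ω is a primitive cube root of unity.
[Q(∛847, ω) : Q] = 6

[Q(∛847):Q] = 3 (min poly x^3 - 847, irreducible since 847 is not a perfect cube). [Q(ω):Q] = 2 (min poly x^2 + x + 1). Since Q(∛847) ⊂ R and ω ∉ R, we have ω ∉ Q(∛847), so x^2 + x + 1 remains irreducible over Q(∛847) and [Q(∛847, ω) : Q(∛847)] = 2. By the tower law, [Q(∛847, ω) : Q] = 3 · 2 = 6. (In fact Q(∛847, ω) is the splitting field of x^3 - 847 over Q.)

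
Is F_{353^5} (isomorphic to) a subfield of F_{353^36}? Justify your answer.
No: F_{353^5} is not a subfield of F_{353^36}

F_{p^m} embeds in F_{p^n} iff m | n. Here 5 ∤ 36 (since 36 = 7·5 + 1 with remainder 1 ≠ 0), so F_{353^5} is not a subfield of F_{353^36}. Equivalently: if it were, the tower law would give 5 = [F_{353^5}:F_353] dividing [F_{353^36}:F_353] = 36, contradiction.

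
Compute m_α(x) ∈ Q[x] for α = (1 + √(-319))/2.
m_α(x) = x^2 - x + 80

From 2α - 1 = √(-319), squaring gives (2α - 1)^2 = -319, i.e. 4α^2 - 4α + 1 = -319, so α^2 - α + (1 + 319)/4 = 0. Since -319 ≡ 1 (mod 4), (1 + 319)/4 = 80 ∈ Z. The polynomial x^2 - x + 80 has discriminant 1 - 4·(80) = -319, which is not a perfect square in Q (d = -319 is squarefree and ≠ 1), so x^2 - x + 80 is irreducible over Q. It is the minimal polynomial of α.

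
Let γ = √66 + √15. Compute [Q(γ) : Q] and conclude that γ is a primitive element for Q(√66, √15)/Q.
[Q(γ) : Q] = 4 (equivalently, Q(γ) = Q(√66, √15))

Obviously Q(γ) ⊆ Q(√66, √15), and [Q(√66, √15):Q] = 4 (since 66, 15 are distinct squarefree integers > 1 with 990 not a perfect square). To show equality we compute the minimal polynomial of γ. From γ = √66 + √15: γ^2 = 66 + 2√(990) + 15 = 81 + 2√(990), so γ^2 - 81 = 2√(990); squaring, (γ^2 - 81)^2 = 4·990, i.e. γ^4 - 162γ^2 + 6561 - 3960 = 0, i.e. γ^4 - 162γ^2 + 2601 = 0. So γ is a root of x^4 - 162x^2 + 2601. This polynomial is irreducible over Q: it has no rational root (each ±√66 ± √15 is irrational), and any factorization into two quadratics over Q would force √(990) ∈ Q (pairing opposite roots) or √66, √15 ∈ Q (other pairings), all impossible. Hence [Q(γ):Q] = 4 = [Q(√66, √15):Q], so Q(γ) = Q(√66, √15).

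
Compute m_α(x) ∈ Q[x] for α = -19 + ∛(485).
m_α(x) = x^3 + 57x^2 + 1083x + 6374

Set β = α + 19 = ∛(485), so β^3 = 485. Then (α + 19)^3 - 485 = 0, i.e. α is a root of g(x) = (x + 19)^3 - 485 = x^3 + 57x^2 + 1083x + 6374. Since g(x) = h(x + 19) where h(x) = x^3 - 485, and h is irreducible over Q (because 485 is not a perfect cube, so h has no rational root, and a monic cubic with no rational root is irreducible), g is also irreducible (irreducibility is preserved under the substitution x → x + 19). Hence m_α(x) = x^3 + 57x^2 + 1083x + 6374.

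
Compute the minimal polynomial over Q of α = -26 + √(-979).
m_α(x) = x^2 + 52x + 1655

From α + 26 = √(-979), squaring gives (α + 26)^2 = -979, i.e. α^2 + 52α + 676 = -979, so α^2 + 52α + 1655 = 0. The discriminant of x^2 + 52x + 1655 is (52)^2 - 4·(1655) = 2704 - 6620 = -3916, and 4·(-979) is not a perfect square in Q since -979 is squarefree and ≠ 1. Hence x^2 + 52x + 1655 is irreducible over Q and is the minimal polynomial of α.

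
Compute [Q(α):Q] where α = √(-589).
[Q(α):Q] = 2

[Q(α):Q] equals the degree of the minimal polynomial of α. Here α^2 = -589 and x^2 + 589 is irreducible (d = -589 is squarefree, ≠ 1, hence not a square), so deg(m_α) = 2. Thus [Q(α):Q] = 2.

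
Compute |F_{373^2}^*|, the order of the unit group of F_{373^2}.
|F_{373^2}^*| = 139128

F_{373^2} has 373^2 = 139129 elements; its multiplicative group consists of all nonzero elements, so |F_{373^2}^*| = 139129 - 1 = 139128. (It is cyclic since any finite subgroup of the multiplicative group of a field is cyclic.)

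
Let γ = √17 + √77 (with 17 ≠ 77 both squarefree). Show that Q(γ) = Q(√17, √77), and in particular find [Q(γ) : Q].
[Q(γ) : Q] = 4 (equivalently, Q(γ) = Q(√17, √77))

Obviously Q(γ) ⊆ Q(√17, √77), and [Q(√17, √77):Q] = 4 (since 17, 77 are distinct squarefree integers > 1 with 1309 not a perfect square). To show equality we compute the minimal polynomial of γ. From γ = √17 + √77: γ^2 = 17 + 2√(1309) + 77 = 94 + 2√(1309), so γ^2 - 94 = 2√(1309); squaring, (γ^2 - 94)^2 = 4·1309, i.e. γ^4 - 188γ^2 + 8836 - 5236 = 0, i.e. γ^4 - 188γ^2 + 3600 = 0. So γ is a root of x^4 - 188x^2 + 3600. This polynomial is irreducible over Q: it has no rational root (each ±√17 ± √77 is irrational), and any factorization into two quadratics over Q would force √(1309) ∈ Q (pairing opposite roots) or √17, √77 ∈ Q (other pairings), all impossible. Hence [Q(γ):Q] = 4 = [Q(√17, √77):Q], so Q(γ) = Q(√17, √77).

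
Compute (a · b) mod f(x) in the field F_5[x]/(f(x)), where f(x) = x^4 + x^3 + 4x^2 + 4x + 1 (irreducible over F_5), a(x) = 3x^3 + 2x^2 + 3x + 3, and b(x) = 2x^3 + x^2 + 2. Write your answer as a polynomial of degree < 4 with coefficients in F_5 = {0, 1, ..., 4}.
a · b ≡ 4x^3 + 3x + 3 (mod f(x))

Multiply in F_5[x]: a(x)·b(x) = (3x^3 + 2x^2 + 3x + 3)·(2x^3 + x^2 + 2) = x^6 + 2x^5 + 3x^4 + 2x^2 + x + 1. This has degree ≥ 4, so divide by f(x) over F_5: x^6 + 2x^5 + 3x^4 + 2x^2 + x + 1 = (x^2 + x + 3)·(x^4 + x^3 + 4x^2 + 4x + 1) + (4x^3 + 3x + 3). Hence a·b ≡ 4x^3 + 3x + 3 (mod f). (F_5[x]/(f) is a field with 5^4 = 625 elements since f is irreducible of degree 4.)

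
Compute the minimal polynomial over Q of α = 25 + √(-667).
m_α(x) = x^2 - 50x + 1292

From α - 25 = √(-667), squaring gives (α - 25)^2 = -667, i.e. α^2 - 50α + 625 = -667, so α^2 - 50α + 1292 = 0. The discriminant of x^2 - 50x + 1292 is (-50)^2 - 4·(1292) = 2500 - 5168 = -2668, and 4·(-667) is not a perfect square in Q since -667 is squarefree and ≠ 1. Hence x^2 - 50x + 1292 is irreducible over Q and is the minimal polynomial of α.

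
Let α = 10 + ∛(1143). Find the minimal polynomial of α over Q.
m_α(x) = x^3 - 30x^2 + 300x - 2143

Set β = α - 10 = ∛(1143), so β^3 = 1143. Then (α - 10)^3 - 1143 = 0, i.e. α is a root of g(x) = (x - 10)^3 - 1143 = x^3 - 30x^2 + 300x - 2143. Since g(x) = h(x - 10) where h(x) = x^3 - 1143, and h is irreducible over Q (because 1143 is not a perfect cube, so h has no rational root, and a monic cubic with no rational root is irreducible), g is also irreducible (irreducibility is preserved under the substitution x → x - 10). Hence m_α(x) = x^3 - 30x^2 + 300x - 2143.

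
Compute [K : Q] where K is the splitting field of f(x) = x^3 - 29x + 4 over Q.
[K : Q] = 6

By the rational root test, any rational root of the monic integer polynomial f(x) = x^3 - 29x + 4 must be an integer dividing the constant term 4, i.e. one of ±{1, 2, 4}. Evaluating: f(1) = -24, f(-1) = 32, f(2) = -46, f(-2) = 54, f(4) = -48, f(-4) = 56; none is 0, so f has no rational root and is therefore irreducible over Q (a cubic with no linear factor over a field is irreducible). For an irreducible cubic, the Galois group is A_3 or S_3 according as the discriminant disc(f) = -4a^3 - 27b^2 = -4·(-29)^3 - 27·(4)^2 = 97124 is or is not a square in Q. Here disc(f) = 97124 is not a perfect square in Q, so the Galois group of f over Q is not contained in A_3 and must be all of S_3. The splitting field has degree |S_3| = 6 over Q, so [K : Q] = 6.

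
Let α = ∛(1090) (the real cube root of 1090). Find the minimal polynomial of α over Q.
m_α(x) = x^3 - 1090

α satisfies α^3 = 1090, so x^3 - 1090 annihilates α. By the rational root test, a rational root p/q (in lowest terms) of x^3 - 1090 would satisfy p^3 = 1090 q^3, forcing q = 1 and p^3 = 1090; but 1090 is not a perfect cube, contradiction. A monic cubic over Q with no rational root is irreducible (any nontrivial factorization would include a linear factor). Hence x^3 - 1090 is the minimal polynomial of α, and in particular [Q(α):Q] = 3.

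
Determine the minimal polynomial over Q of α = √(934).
m_α(x) = x^2 - 934

α satisfies α^2 - 934 = 0, so x^2 - 934 annihilates α. Since d = 934 is squarefree and ≠ 1, it is not a perfect square in Q, so x^2 - 934 has no rational root and is therefore irreducible over Q (a degree-2 polynomial over a field is irreducible iff it has no root). Hence m_α(x) = x^2 - 934.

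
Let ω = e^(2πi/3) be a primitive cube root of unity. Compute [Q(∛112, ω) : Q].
[Q(∛112, ω) : Q] = 6

[Q(∛112):Q] = 3 (min poly x^3 - 112, irreducible since 112 is not a perfect cube). [Q(ω):Q] = 2 (min poly x^2 + x + 1). Since Q(∛112) ⊂ R and ω ∉ R, we have ω ∉ Q(∛112), so x^2 + x + 1 remains irreducible over Q(∛112) and [Q(∛112, ω) : Q(∛112)] = 2. By the tower law, [Q(∛112, ω) : Q] = 3 · 2 = 6. (In fact Q(∛112, ω) is the splitting field of x^3 - 112 over Q.)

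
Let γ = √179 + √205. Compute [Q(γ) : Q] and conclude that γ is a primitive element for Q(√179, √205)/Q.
[Q(γ) : Q] = 4 (equivalently, Q(γ) = Q(√179, √205))

Obviously Q(γ) ⊆ Q(√179, √205), and [Q(√179, √205):Q] = 4 (since 179, 205 are distinct squarefree integers > 1 with 36695 not a perfect square). To show equality we compute the minimal polynomial of γ. From γ = √179 + √205: γ^2 = 179 + 2√(36695) + 205 = 384 + 2√(36695), so γ^2 - 384 = 2√(36695); squaring, (γ^2 - 384)^2 = 4·36695, i.e. γ^4 - 768γ^2 + 147456 - 146780 = 0, i.e. γ^4 - 768γ^2 + 676 = 0. So γ is a root of x^4 - 768x^2 + 676. This polynomial is irreducible over Q: it has no rational root (each ±√179 ± √205 is irrational), and any factorization into two quadratics over Q would force √(36695) ∈ Q (pairing opposite roots) or √179, √205 ∈ Q (other pairings), all impossible. Hence [Q(γ):Q] = 4 = [Q(√179, √205):Q], so Q(γ) = Q(√179, √205).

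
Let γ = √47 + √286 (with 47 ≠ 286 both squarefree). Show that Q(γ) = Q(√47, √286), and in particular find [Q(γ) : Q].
[Q(γ) : Q] = 4 (equivalently, Q(γ) = Q(√47, √286))

Obviously Q(γ) ⊆ Q(√47, √286), and [Q(√47, √286):Q] = 4 (since 47, 286 are distinct squarefree integers > 1 with 13442 not a perfect square). To show equality we compute the minimal polynomial of γ. From γ = √47 + √286: γ^2 = 47 + 2√(13442) + 286 = 333 + 2√(13442), so γ^2 - 333 = 2√(13442); squaring, (γ^2 - 333)^2 = 4·13442, i.e. γ^4 - 666γ^2 + 110889 - 53768 = 0, i.e. γ^4 - 666γ^2 + 57121 = 0. So γ is a root of x^4 - 666x^2 + 57121. This polynomial is irreducible over Q: it has no rational root (each ±√47 ± √286 is irrational), and any factorization into two quadratics over Q would force √(13442) ∈ Q (pairing opposite roots) or √47, √286 ∈ Q (other pairings), all impossible. Hence [Q(γ):Q] = 4 = [Q(√47, √286):Q], so Q(γ) = Q(√47, √286).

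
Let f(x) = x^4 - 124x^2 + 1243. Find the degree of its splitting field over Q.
[K : Q] = 4

Solving the quadratic in x^2: x^2 = (124 ± √(124^2 - 4·1243))/2 = (124 ± √10404)/2 = (124 ± 102)/2, giving x^2 = 113 or x^2 = 11. So f(x) = (x^2 - 113)(x^2 - 11) and the roots of f are ±√113, ±√11. Hence the splitting field is K = Q(√113, √11). Since 113 and 11 are distinct squarefree integers > 1, their product 1243 is not a perfect square, so √11 ∉ Q(√113). By the tower law [K:Q] = [Q(√113,√11):Q(√113)] · [Q(√113):Q] = 2 · 2 = 4.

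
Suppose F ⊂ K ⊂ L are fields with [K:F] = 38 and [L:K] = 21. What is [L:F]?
[L:F] = 798

The tower law says that for any tower of field extensions F ⊂ K ⊂ L with finite degrees, [L:F] = [L:K] · [K:F]. Here this gives [L:F] = 21 · 38 = 798.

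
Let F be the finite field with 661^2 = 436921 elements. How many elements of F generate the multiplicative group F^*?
There are φ(436920) = 105600 primitive elements

F_q^* is cyclic of order q - 1 = 436920. A cyclic group of order m has exactly φ(m) generators. Here m = 436920 = 2^3 · 3 · 5 · 11 · 331, so the number of primitive elements is φ(436920) = 105600.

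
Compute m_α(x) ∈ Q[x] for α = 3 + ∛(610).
m_α(x) = x^3 - 9x^2 + 27x - 637

Set β = α - 3 = ∛(610), so β^3 = 610. Then (α - 3)^3 - 610 = 0, i.e. α is a root of g(x) = (x - 3)^3 - 610 = x^3 - 9x^2 + 27x - 637. Since g(x) = h(x - 3) where h(x) = x^3 - 610, and h is irreducible over Q (because 610 is not a perfect cube, so h has no rational root, and a monic cubic with no rational root is irreducible), g is also irreducible (irreducibility is preserved under the substitution x → x - 3). Hence m_α(x) = x^3 - 9x^2 + 27x - 637.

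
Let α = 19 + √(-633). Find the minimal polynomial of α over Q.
m_α(x) = x^2 - 38x + 994

From α - 19 = √(-633), squaring gives (α - 19)^2 = -633, i.e. α^2 - 38α + 361 = -633, so α^2 - 38α + 994 = 0. The discriminant of x^2 - 38x + 994 is (-38)^2 - 4·(994) = 1444 - 3976 = -2532, and 4·(-633) is not a perfect square in Q since -633 is squarefree and ≠ 1. Hence x^2 - 38x + 994 is irreducible over Q and is the minimal polynomial of α.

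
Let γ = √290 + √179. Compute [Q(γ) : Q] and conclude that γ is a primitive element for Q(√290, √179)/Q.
[Q(γ) : Q] = 4 (equivalently, Q(γ) = Q(√290, √179))

Obviously Q(γ) ⊆ Q(√290, √179), and [Q(√290, √179):Q] = 4 (since 290, 179 are distinct squarefree integers > 1 with 51910 not a perfect square). To show equality we compute the minimal polynomial of γ. From γ = √290 + √179: γ^2 = 290 + 2√(51910) + 179 = 469 + 2√(51910), so γ^2 - 469 = 2√(51910); squaring, (γ^2 - 469)^2 = 4·51910, i.e. γ^4 - 938γ^2 + 219961 - 207640 = 0, i.e. γ^4 - 938γ^2 + 12321 = 0. So γ is a root of x^4 - 938x^2 + 12321. This polynomial is irreducible over Q: it has no rational root (each ±√290 ± √179 is irrational), and any factorization into two quadratics over Q would force √(51910) ∈ Q (pairing opposite roots) or √290, √179 ∈ Q (other pairings), all impossible. Hence [Q(γ):Q] = 4 = [Q(√290, √179):Q], so Q(γ) = Q(√290, √179).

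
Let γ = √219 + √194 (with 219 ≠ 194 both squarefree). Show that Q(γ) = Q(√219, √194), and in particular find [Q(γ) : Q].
[Q(γ) : Q] = 4 (equivalently, Q(γ) = Q(√219, √194))

Obviously Q(γ) ⊆ Q(√219, √194), and [Q(√219, √194):Q] = 4 (since 219, 194 are distinct squarefree integers > 1 with 42486 not a perfect square). To show equality we compute the minimal polynomial of γ. From γ = √219 + √194: γ^2 = 219 + 2√(42486) + 194 = 413 + 2√(42486), so γ^2 - 413 = 2√(42486); squaring, (γ^2 - 413)^2 = 4·42486, i.e. γ^4 - 826γ^2 + 170569 - 169944 = 0, i.e. γ^4 - 826γ^2 + 625 = 0. So γ is a root of x^4 - 826x^2 + 625. This polynomial is irreducible over Q: it has no rational root (each ±√219 ± √194 is irrational), and any factorization into two quadratics over Q would force √(42486) ∈ Q (pairing opposite roots) or √219, √194 ∈ Q (other pairings), all impossible. Hence [Q(γ):Q] = 4 = [Q(√219, √194):Q], so Q(γ) = Q(√219, √194).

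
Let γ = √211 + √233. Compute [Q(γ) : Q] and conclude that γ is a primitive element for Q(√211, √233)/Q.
[Q(γ) : Q] = 4 (equivalently, Q(γ) = Q(√211, √233))

Obviously Q(γ) ⊆ Q(√211, √233), and [Q(√211, √233):Q] = 4 (since 211, 233 are distinct squarefree integers > 1 with 49163 not a perfect square). To show equality we compute the minimal polynomial of γ. From γ = √211 + √233: γ^2 = 211 + 2√(49163) + 233 = 444 + 2√(49163), so γ^2 - 444 = 2√(49163); squaring, (γ^2 - 444)^2 = 4·49163, i.e. γ^4 - 888γ^2 + 197136 - 196652 = 0, i.e. γ^4 - 888γ^2 + 484 = 0. So γ is a root of x^4 - 888x^2 + 484. This polynomial is irreducible over Q: it has no rational root (each ±√211 ± √233 is irrational), and any factorization into two quadratics over Q would force √(49163) ∈ Q (pairing opposite roots) or √211, √233 ∈ Q (other pairings), all impossible. Hence [Q(γ):Q] = 4 = [Q(√211, √233):Q], so Q(γ) = Q(√211, √233).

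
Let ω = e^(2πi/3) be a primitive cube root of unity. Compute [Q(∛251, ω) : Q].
[Q(∛251, ω) : Q] = 6

[Q(∛251):Q] = 3 (min poly x^3 - 251, irreducible since 251 is not a perfect cube). [Q(ω):Q] = 2 (min poly x^2 + x + 1). Since Q(∛251) ⊂ R and ω ∉ R, we have ω ∉ Q(∛251), so x^2 + x + 1 remains irreducible over Q(∛251) and [Q(∛251, ω) : Q(∛251)] = 2. By the tower law, [Q(∛251, ω) : Q] = 3 · 2 = 6. (In fact Q(∛251, ω) is the splitting field of x^3 - 251 over Q.)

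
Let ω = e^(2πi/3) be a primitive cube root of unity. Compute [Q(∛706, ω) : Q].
[Q(∛706, ω) : Q] = 6

[Q(∛706):Q] = 3 (min poly x^3 - 706, irreducible since 706 is not a perfect cube). [Q(ω):Q] = 2 (min poly x^2 + x + 1). Since Q(∛706) ⊂ R and ω ∉ R, we have ω ∉ Q(∛706), so x^2 + x + 1 remains irreducible over Q(∛706) and [Q(∛706, ω) : Q(∛706)] = 2. By the tower law, [Q(∛706, ω) : Q] = 3 · 2 = 6. (In fact Q(∛706, ω) is the splitting field of x^3 - 706 over Q.)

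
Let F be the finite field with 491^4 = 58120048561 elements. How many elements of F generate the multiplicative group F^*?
There are φ(58120048560) = 12857671680 primitive elements

F_q^* is cyclic of order q - 1 = 58120048560. A cyclic group of order m has exactly φ(m) generators. Here m = 58120048560 = 2^4 · 3 · 5 · 7^2 · 41 · 149 · 809, so the number of primitive elements is φ(58120048560) = 12857671680.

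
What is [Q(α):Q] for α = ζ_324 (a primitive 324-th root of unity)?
[Q(α):Q] = 108

The minimal polynomial of ζ_324 over Q is the 324-th cyclotomic polynomial Φ_324(x), which is irreducible over Q and has degree φ(324) = 108. Hence [Q(α):Q] = φ(324) = 108.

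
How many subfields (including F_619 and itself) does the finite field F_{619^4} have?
F_{619^4} has 3 subfields

The subfields of F_{p^n} are exactly the fields F_{p^d} for d | n (each is the fixed field of the unique index-d subgroup of Gal(F_{p^n}/F_p) ≅ Z/nZ). The divisors of n = 4 are {1, 2, 4}, giving 3 subfields: F_{619^1}, F_{619^2}, F_{619^4}.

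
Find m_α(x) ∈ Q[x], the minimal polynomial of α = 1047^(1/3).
m_α(x) = x^3 - 1047

α satisfies α^3 = 1047, so x^3 - 1047 annihilates α. By the rational root test, a rational root p/q (in lowest terms) of x^3 - 1047 would satisfy p^3 = 1047 q^3, forcing q = 1 and p^3 = 1047; but 1047 is not a perfect cube, contradiction. A monic cubic over Q with no rational root is irreducible (any nontrivial factorization would include a linear factor). Hence x^3 - 1047 is the minimal polynomial of α, and in particular [Q(α):Q] = 3.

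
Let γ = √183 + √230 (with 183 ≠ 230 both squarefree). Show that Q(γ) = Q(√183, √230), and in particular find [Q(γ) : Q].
[Q(γ) : Q] = 4 (equivalently, Q(γ) = Q(√183, √230))

Obviously Q(γ) ⊆ Q(√183, √230), and [Q(√183, √230):Q] = 4 (since 183, 230 are distinct squarefree integers > 1 with 42090 not a perfect square). To show equality we compute the minimal polynomial of γ. From γ = √183 + √230: γ^2 = 183 + 2√(42090) + 230 = 413 + 2√(42090), so γ^2 - 413 = 2√(42090); squaring, (γ^2 - 413)^2 = 4·42090, i.e. γ^4 - 826γ^2 + 170569 - 168360 = 0, i.e. γ^4 - 826γ^2 + 2209 = 0. So γ is a root of x^4 - 826x^2 + 2209. This polynomial is irreducible over Q: it has no rational root (each ±√183 ± √230 is irrational), and any factorization into two quadratics over Q would force √(42090) ∈ Q (pairing opposite roots) or √183, √230 ∈ Q (other pairings), all impossible. Hence [Q(γ):Q] = 4 = [Q(√183, √230):Q], so Q(γ) = Q(√183, √230).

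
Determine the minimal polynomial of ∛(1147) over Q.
m_α(x) = x^3 - 1147

α satisfies α^3 = 1147, so x^3 - 1147 annihilates α. By the rational root test, a rational root p/q (in lowest terms) of x^3 - 1147 would satisfy p^3 = 1147 q^3, forcing q = 1 and p^3 = 1147; but 1147 is not a perfect cube, contradiction. A monic cubic over Q with no rational root is irreducible (any nontrivial factorization would include a linear factor). Hence x^3 - 1147 is the minimal polynomial of α, and in particular [Q(α):Q] = 3.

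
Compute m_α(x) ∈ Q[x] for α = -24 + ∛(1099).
m_α(x) = x^3 + 72x^2 + 1728x + 12725

Set β = α + 24 = ∛(1099), so β^3 = 1099. Then (α + 24)^3 - 1099 = 0, i.e. α is a root of g(x) = (x + 24)^3 - 1099 = x^3 + 72x^2 + 1728x + 12725. Since g(x) = h(x + 24) where h(x) = x^3 - 1099, and h is irreducible over Q (because 1099 is not a perfect cube, so h has no rational root, and a monic cubic with no rational root is irreducible), g is also irreducible (irreducibility is preserved under the substitution x → x + 24). Hence m_α(x) = x^3 + 72x^2 + 1728x + 12725.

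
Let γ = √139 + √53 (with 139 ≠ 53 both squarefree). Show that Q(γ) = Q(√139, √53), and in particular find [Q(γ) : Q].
[Q(γ) : Q] = 4 (equivalently, Q(γ) = Q(√139, √53))

Obviously Q(γ) ⊆ Q(√139, √53), and [Q(√139, √53):Q] = 4 (since 139, 53 are distinct squarefree integers > 1 with 7367 not a perfect square). To show equality we compute the minimal polynomial of γ. From γ = √139 + √53: γ^2 = 139 + 2√(7367) + 53 = 192 + 2√(7367), so γ^2 - 192 = 2√(7367); squaring, (γ^2 - 192)^2 = 4·7367, i.e. γ^4 - 384γ^2 + 36864 - 29468 = 0, i.e. γ^4 - 384γ^2 + 7396 = 0. So γ is a root of x^4 - 384x^2 + 7396. This polynomial is irreducible over Q: it has no rational root (each ±√139 ± √53 is irrational), and any factorization into two quadratics over Q would force √(7367) ∈ Q (pairing opposite roots) or √139, √53 ∈ Q (other pairings), all impossible. Hence [Q(γ):Q] = 4 = [Q(√139, √53):Q], so Q(γ) = Q(√139, √53).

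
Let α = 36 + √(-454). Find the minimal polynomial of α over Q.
m_α(x) = x^2 - 72x + 1750

From α - 36 = √(-454), squaring gives (α - 36)^2 = -454, i.e. α^2 - 72α + 1296 = -454, so α^2 - 72α + 1750 = 0. The discriminant of x^2 - 72x + 1750 is (-72)^2 - 4·(1750) = 5184 - 7000 = -1816, and 4·(-454) is not a perfect square in Q since -454 is squarefree and ≠ 1. Hence x^2 - 72x + 1750 is irreducible over Q and is the minimal polynomial of α.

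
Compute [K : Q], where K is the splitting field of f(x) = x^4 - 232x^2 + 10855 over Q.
[K : Q] = 4

Solving the quadratic in x^2: x^2 = (232 ± √(232^2 - 4·10855))/2 = (232 ± √10404)/2 = (232 ± 102)/2, giving x^2 = 65 or x^2 = 167. So f(x) = (x^2 - 65)(x^2 - 167) and the roots of f are ±√65, ±√167. Hence the splitting field is K = Q(√65, √167). Since 65 and 167 are distinct squarefree integers > 1, their product 10855 is not a perfect square, so √167 ∉ Q(√65). By the tower law [K:Q] = [Q(√65,√167):Q(√65)] · [Q(√65):Q] = 2 · 2 = 4.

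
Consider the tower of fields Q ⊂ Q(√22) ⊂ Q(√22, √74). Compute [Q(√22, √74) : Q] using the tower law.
[Q(√22, √74) : Q] = 4

[Q(√22):Q] = 2 (min poly x^2 - 22, irreducible since 22 is squarefree > 1). For the top step, suppose √74 ∈ Q(√22), say √74 = c + d√22 with c, d ∈ Q. Squaring: 74 = c^2 + 22d^2 + 2cd√22. Since √22 ∉ Q this forces 2cd = 0. If d = 0 then √74 = c ∈ Q, contradicting 74 squarefree > 1. If c = 0 then 74 = 22d^2, so 22·74 = (22d)^2 is a perfect square in Q — but 22·74 = 1628 is not a perfect square (since 22 and 74 are distinct squarefree integers). Contradiction. Hence √74 ∉ Q(√22), so x^2 - 74 stays irreducible over Q(√22) and [Q(√22, √74) : Q(√22)] = 2. By the tower law, [Q(√22, √74) : Q] = 2 · 2 = 4.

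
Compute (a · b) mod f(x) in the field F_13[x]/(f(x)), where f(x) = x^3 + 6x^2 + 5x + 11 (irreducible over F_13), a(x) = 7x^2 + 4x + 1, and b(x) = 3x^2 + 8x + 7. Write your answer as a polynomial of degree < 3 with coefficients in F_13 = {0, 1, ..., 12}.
a · b ≡ 2x^2 + 4x + 8 (mod f(x))

Multiply in F_13[x]: a(x)·b(x) = (7x^2 + 4x + 1)·(3x^2 + 8x + 7) = 8x^4 + 3x^3 + 6x^2 + 10x + 7. This has degree ≥ 3, so divide by f(x) over F_13: 8x^4 + 3x^3 + 6x^2 + 10x + 7 = (8x + 7)·(x^3 + 6x^2 + 5x + 11) + (2x^2 + 4x + 8). Hence a·b ≡ 2x^2 + 4x + 8 (mod f). (F_13[x]/(f) is a field with 13^3 = 2197 elements since f is irreducible of degree 3.)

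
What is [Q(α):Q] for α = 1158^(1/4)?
[Q(α):Q] = 4

α is a root of x^4 - 1158. By Eisenstein's criterion at the prime p = 2 (which divides the constant term 1158 but p^2 = 4 does not, since 1158 is squarefree), x^4 - 1158 is irreducible over Q. Hence [Q(α):Q] = 4.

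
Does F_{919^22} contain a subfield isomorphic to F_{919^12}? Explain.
No: F_{919^12} is not a subfield of F_{919^22}

F_{p^m} embeds in F_{p^n} iff m | n. Here 12 ∤ 22 (since 22 = 1·12 + 10 with remainder 10 ≠ 0), so F_{919^12} is not a subfield of F_{919^22}. Equivalently: if it were, the tower law would give 12 = [F_{919^12}:F_919] dividing [F_{919^22}:F_919] = 22, contradiction.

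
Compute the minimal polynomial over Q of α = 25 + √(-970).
m_α(x) = x^2 - 50x + 1595

From α - 25 = √(-970), squaring gives (α - 25)^2 = -970, i.e. α^2 - 50α + 625 = -970, so α^2 - 50α + 1595 = 0. The discriminant of x^2 - 50x + 1595 is (-50)^2 - 4·(1595) = 2500 - 6380 = -3880, and 4·(-970) is not a perfect square in Q since -970 is squarefree and ≠ 1. Hence x^2 - 50x + 1595 is irreducible over Q and is the minimal polynomial of α.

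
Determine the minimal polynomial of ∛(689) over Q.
m_α(x) = x^3 - 689

α satisfies α^3 = 689, so x^3 - 689 annihilates α. By the rational root test, a rational root p/q (in lowest terms) of x^3 - 689 would satisfy p^3 = 689 q^3, forcing q = 1 and p^3 = 689; but 689 is not a perfect cube, contradiction. A monic cubic over Q with no rational root is irreducible (any nontrivial factorization would include a linear factor). Hence x^3 - 689 is the minimal polynomial of α, and in particular [Q(α):Q] = 3.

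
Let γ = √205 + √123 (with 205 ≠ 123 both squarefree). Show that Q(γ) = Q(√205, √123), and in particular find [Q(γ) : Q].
[Q(γ) : Q] = 4 (equivalently, Q(γ) = Q(√205, √123))

Obviously Q(γ) ⊆ Q(√205, √123), and [Q(√205, √123):Q] = 4 (since 205, 123 are distinct squarefree integers > 1 with 25215 not a perfect square). To show equality we compute the minimal polynomial of γ. From γ = √205 + √123: γ^2 = 205 + 2√(25215) + 123 = 328 + 2√(25215), so γ^2 - 328 = 2√(25215); squaring, (γ^2 - 328)^2 = 4·25215, i.e. γ^4 - 656γ^2 + 107584 - 100860 = 0, i.e. γ^4 - 656γ^2 + 6724 = 0. So γ is a root of x^4 - 656x^2 + 6724. This polynomial is irreducible over Q: it has no rational root (each ±√205 ± √123 is irrational), and any factorization into two quadratics over Q would force √(25215) ∈ Q (pairing opposite roots) or √205, √123 ∈ Q (other pairings), all impossible. Hence [Q(γ):Q] = 4 = [Q(√205, √123):Q], so Q(γ) = Q(√205, √123).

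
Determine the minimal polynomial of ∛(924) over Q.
m_α(x) = x^3 - 924

α satisfies α^3 = 924, so x^3 - 924 annihilates α. By the rational root test, a rational root p/q (in lowest terms) of x^3 - 924 would satisfy p^3 = 924 q^3, forcing q = 1 and p^3 = 924; but 924 is not a perfect cube, contradiction. A monic cubic over Q with no rational root is irreducible (any nontrivial factorization would include a linear factor). Hence x^3 - 924 is the minimal polynomial of α, and in particular [Q(α):Q] = 3.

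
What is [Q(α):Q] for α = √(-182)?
[Q(α):Q] = 2

[Q(α):Q] equals the degree of the minimal polynomial of α. Here α^2 = -182 and x^2 + 182 is irreducible (d = -182 is squarefree, ≠ 1, hence not a square), so deg(m_α) = 2. Thus [Q(α):Q] = 2.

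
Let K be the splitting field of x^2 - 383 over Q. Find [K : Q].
[K : Q] = 2

f(x) = x^2 - 383 factors as (x - √383)(x + √383). The splitting field is K = Q(√383). Since 383 is squarefree and > 1, it is not a perfect square, so x^2 - 383 is irreducible over Q and [Q(√383) : Q] = 2. Hence [K : Q] = 2.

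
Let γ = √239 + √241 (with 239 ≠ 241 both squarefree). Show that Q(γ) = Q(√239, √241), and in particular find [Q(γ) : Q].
[Q(γ) : Q] = 4 (equivalently, Q(γ) = Q(√239, √241))

Obviously Q(γ) ⊆ Q(√239, √241), and [Q(√239, √241):Q] = 4 (since 239, 241 are distinct squarefree integers > 1 with 57599 not a perfect square). To show equality we compute the minimal polynomial of γ. From γ = √239 + √241: γ^2 = 239 + 2√(57599) + 241 = 480 + 2√(57599), so γ^2 - 480 = 2√(57599); squaring, (γ^2 - 480)^2 = 4·57599, i.e. γ^4 - 960γ^2 + 230400 - 230396 = 0, i.e. γ^4 - 960γ^2 + 4 = 0. So γ is a root of x^4 - 960x^2 + 4. This polynomial is irreducible over Q: it has no rational root (each ±√239 ± √241 is irrational), and any factorization into two quadratics over Q would force √(57599) ∈ Q (pairing opposite roots) or √239, √241 ∈ Q (other pairings), all impossible. Hence [Q(γ):Q] = 4 = [Q(√239, √241):Q], so Q(γ) = Q(√239, √241).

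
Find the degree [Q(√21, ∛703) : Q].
[Q(√21, ∛703) : Q] = 6

Let L = Q(√21, ∛703). Since Q(√21) ⊂ L and [Q(√21):Q] = 2, the tower law gives 2 | [L:Q]. Likewise Q(∛703) ⊂ L with [Q(∛703):Q] = 3 (because 703 is not a perfect cube), so 3 | [L:Q]. As gcd(2,3) = 1, [L:Q] is divisible by 6. Conversely L is generated over Q by √21 and ∛703, so [L:Q] ≤ 2·3 = 6. Therefore [Q(√21, ∛703) : Q] = 6.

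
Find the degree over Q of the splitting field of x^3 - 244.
[K : Q] = 6

The roots of x^3 - 244 are ∛244, ω∛244, ω^2∛244 where ω = e^(2πi/3) is a primitive cube root of unity, so K = Q(∛244, ω). Now [Q(∛244):Q] = 3 (since 244 is not a perfect cube, x^3 - 244 is irreducible) and [Q(ω):Q] = 2. Both 2 and 3 divide [K:Q], and [K:Q] ≤ 3·2 = 6, so [K:Q] = 6. (Equivalently: Q(∛244) ⊂ R but ω ∉ R, so [K : Q(∛244)] = 2.)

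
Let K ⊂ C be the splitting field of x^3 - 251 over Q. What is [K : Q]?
[K : Q] = 6

The roots of x^3 - 251 are ∛251, ω∛251, ω^2∛251 where ω = e^(2πi/3) is a primitive cube root of unity, so K = Q(∛251, ω). Now [Q(∛251):Q] = 3 (since 251 is not a perfect cube, x^3 - 251 is irreducible) and [Q(ω):Q] = 2. Both 2 and 3 divide [K:Q], and [K:Q] ≤ 3·2 = 6, so [K:Q] = 6. (Equivalently: Q(∛251) ⊂ R but ω ∉ R, so [K : Q(∛251)] = 2.)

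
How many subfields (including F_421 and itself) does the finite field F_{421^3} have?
F_{421^3} has 2 subfields

The subfields of F_{p^n} are exactly the fields F_{p^d} for d | n (each is the fixed field of the unique index-d subgroup of Gal(F_{p^n}/F_p) ≅ Z/nZ). The divisors of n = 3 are {1, 3}, giving 2 subfields: F_{421^1}, F_{421^3}.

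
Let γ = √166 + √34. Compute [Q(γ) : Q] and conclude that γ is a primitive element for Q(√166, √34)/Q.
[Q(γ) : Q] = 4 (equivalently, Q(γ) = Q(√166, √34))

Obviously Q(γ) ⊆ Q(√166, √34), and [Q(√166, √34):Q] = 4 (since 166, 34 are distinct squarefree integers > 1 with 5644 not a perfect square). To show equality we compute the minimal polynomial of γ. From γ = √166 + √34: γ^2 = 166 + 2√(5644) + 34 = 200 + 2√(5644), so γ^2 - 200 = 2√(5644); squaring, (γ^2 - 200)^2 = 4·5644, i.e. γ^4 - 400γ^2 + 40000 - 22576 = 0, i.e. γ^4 - 400γ^2 + 17424 = 0. So γ is a root of x^4 - 400x^2 + 17424. This polynomial is irreducible over Q: it has no rational root (each ±√166 ± √34 is irrational), and any factorization into two quadratics over Q would force √(5644) ∈ Q (pairing opposite roots) or √166, √34 ∈ Q (other pairings), all impossible. Hence [Q(γ):Q] = 4 = [Q(√166, √34):Q], so Q(γ) = Q(√166, √34).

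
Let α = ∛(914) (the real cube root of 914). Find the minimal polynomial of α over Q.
m_α(x) = x^3 - 914

α satisfies α^3 = 914, so x^3 - 914 annihilates α. By the rational root test, a rational root p/q (in lowest terms) of x^3 - 914 would satisfy p^3 = 914 q^3, forcing q = 1 and p^3 = 914; but 914 is not a perfect cube, contradiction. A monic cubic over Q with no rational root is irreducible (any nontrivial factorization would include a linear factor). Hence x^3 - 914 is the minimal polynomial of α, and in particular [Q(α):Q] = 3.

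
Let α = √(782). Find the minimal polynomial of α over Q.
m_α(x) = x^2 - 782

α satisfies α^2 - 782 = 0, so x^2 - 782 annihilates α. Since d = 782 is squarefree and ≠ 1, it is not a perfect square in Q, so x^2 - 782 has no rational root and is therefore irreducible over Q (a degree-2 polynomial over a field is irreducible iff it has no root). Hence m_α(x) = x^2 - 782.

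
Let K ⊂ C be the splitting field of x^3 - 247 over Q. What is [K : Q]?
[K : Q] = 6

The roots of x^3 - 247 are ∛247, ω∛247, ω^2∛247 where ω = e^(2πi/3) is a primitive cube root of unity, so K = Q(∛247, ω). Now [Q(∛247):Q] = 3 (since 247 is not a perfect cube, x^3 - 247 is irreducible) and [Q(ω):Q] = 2. Both 2 and 3 divide [K:Q], and [K:Q] ≤ 3·2 = 6, so [K:Q] = 6. (Equivalently: Q(∛247) ⊂ R but ω ∉ R, so [K : Q(∛247)] = 2.)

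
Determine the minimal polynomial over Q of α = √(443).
m_α(x) = x^2 - 443

α satisfies α^2 - 443 = 0, so x^2 - 443 annihilates α. Since d = 443 is squarefree and ≠ 1, it is not a perfect square in Q, so x^2 - 443 has no rational root and is therefore irreducible over Q (a degree-2 polynomial over a field is irreducible iff it has no root). Hence m_α(x) = x^2 - 443.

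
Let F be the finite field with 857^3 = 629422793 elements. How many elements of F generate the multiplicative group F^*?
There are φ(629422792) = 311769744 primitive elements

F_q^* is cyclic of order q - 1 = 629422792. A cyclic group of order m has exactly φ(m) generators. Here m = 629422792 = 2^3 · 107 · 735307, so the number of primitive elements is φ(629422792) = 311769744.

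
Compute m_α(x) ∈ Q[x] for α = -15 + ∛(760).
m_α(x) = x^3 + 45x^2 + 675x + 2615

Set β = α + 15 = ∛(760), so β^3 = 760. Then (α + 15)^3 - 760 = 0, i.e. α is a root of g(x) = (x + 15)^3 - 760 = x^3 + 45x^2 + 675x + 2615. Since g(x) = h(x + 15) where h(x) = x^3 - 760, and h is irreducible over Q (because 760 is not a perfect cube, so h has no rational root, and a monic cubic with no rational root is irreducible), g is also irreducible (irreducibility is preserved under the substitution x → x + 15). Hence m_α(x) = x^3 + 45x^2 + 675x + 2615.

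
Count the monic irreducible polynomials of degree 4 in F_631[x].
There are 39632945940 monic irreducible polynomials of degree 4 over F_631

Each element of F_{631^4} that lies in no proper subfield is a root of exactly one monic irreducible of degree 4 over F_631, and each such polynomial has 4 distinct roots in F_{631^4}. By Möbius inversion the count is N_631(4) = (1/4) Σ_{d|4} μ(4/d) · 631^d = (1/4)(μ(4)·631^1 + μ(2)·631^2 + μ(1)·631^4) = 158531783760/4 = 39632945940.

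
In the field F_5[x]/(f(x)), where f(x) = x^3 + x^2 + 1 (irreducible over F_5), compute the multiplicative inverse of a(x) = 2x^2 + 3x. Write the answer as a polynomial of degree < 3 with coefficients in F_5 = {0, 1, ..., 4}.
a(x)^(-1) ≡ 2x^2 + x + 3 (mod f(x))

Since f is irreducible over F_5, F_5[x]/(f) is a field and a(x) ≠ 0 has an inverse. Apply the extended Euclidean algorithm to f(x) and a(x) in F_5[x]: f(x) = (3x + 1)·a(x) + (2x + 1);  a(x) = (x + 1)·(2x + 1) + (4). The last nonzero remainder is the constant 4 = gcd(f, a) in F_5. Back-substituting through the division chain expresses 4 = s(x)·a(x) + t(x)·f(x) with s(x) ≡ 3x^2 + 4x + 2 (mod f), so (3x^2 + 4x + 2)·a(x) ≡ 4 (mod f). Multiplying by 4^(-1) ≡ 4 in F_5 gives a(x)^(-1) ≡ 4·(3x^2 + 4x + 2) ≡ 2x^2 + x + 3 (mod f). Check: (2x^2 + 3x)·(2x^2 + x + 3) = 4x^4 + 3x^3 + 4x^2 + 4x ≡ 1 (mod x^3 + x^2 + 1).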